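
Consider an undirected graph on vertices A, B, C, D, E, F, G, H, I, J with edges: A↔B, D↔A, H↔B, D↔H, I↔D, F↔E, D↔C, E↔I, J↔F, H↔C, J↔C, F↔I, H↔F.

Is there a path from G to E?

No

G has no edges, so nothing is reachable from it.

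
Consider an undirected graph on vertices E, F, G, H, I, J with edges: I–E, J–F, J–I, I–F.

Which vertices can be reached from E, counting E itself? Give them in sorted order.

Start at E.
Its neighbours: I.
Then their neighbours: F, J.
Nothing further is reachable.

E, F, I, J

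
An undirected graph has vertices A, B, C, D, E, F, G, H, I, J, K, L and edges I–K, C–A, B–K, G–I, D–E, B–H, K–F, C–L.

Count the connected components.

4

From A: component {A, C, L}.
From B: component {B, F, G, H, I, K}.
From D: component {D, E}.
From J: component {J}.
That's 4 components.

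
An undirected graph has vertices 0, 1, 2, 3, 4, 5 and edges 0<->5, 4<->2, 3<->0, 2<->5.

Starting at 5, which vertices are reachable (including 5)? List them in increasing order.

0, 2, 3, 4, 5

Start at 5.
Its neighbours: 0, 2.
Then their neighbours: 3, 4.
Nothing further is reachable.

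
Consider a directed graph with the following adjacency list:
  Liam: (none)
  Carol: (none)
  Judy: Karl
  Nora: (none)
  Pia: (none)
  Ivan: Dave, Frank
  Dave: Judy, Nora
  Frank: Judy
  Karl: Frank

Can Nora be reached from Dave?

Yes

Explore from Dave.
Distance 1: reach Judy, Nora.
Found Nora.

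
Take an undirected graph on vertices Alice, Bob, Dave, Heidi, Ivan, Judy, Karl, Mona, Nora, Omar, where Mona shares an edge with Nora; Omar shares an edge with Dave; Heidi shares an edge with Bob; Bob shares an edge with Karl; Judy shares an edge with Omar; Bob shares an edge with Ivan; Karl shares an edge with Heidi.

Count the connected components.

From Alice: component {Alice}.
From Bob: component {Bob, Heidi, Ivan, Karl}.
From Dave: component {Dave, Judy, Omar}.
From Mona: component {Mona, Nora}.
That's 4 components.

4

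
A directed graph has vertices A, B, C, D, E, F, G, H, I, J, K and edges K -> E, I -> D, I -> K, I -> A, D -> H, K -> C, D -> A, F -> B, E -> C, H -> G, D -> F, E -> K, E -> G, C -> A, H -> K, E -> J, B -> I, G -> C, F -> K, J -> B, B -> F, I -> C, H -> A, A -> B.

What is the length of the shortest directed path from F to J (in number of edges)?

Distance 0: F.
Distance 1: B, K.
Distance 2: C, E, I.
Distance 3: A, D, G, J — contains J.

3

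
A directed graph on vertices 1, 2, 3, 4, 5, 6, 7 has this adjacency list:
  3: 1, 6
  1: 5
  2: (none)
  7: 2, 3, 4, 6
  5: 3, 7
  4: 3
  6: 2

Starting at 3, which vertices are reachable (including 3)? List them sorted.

Start at 3.
Its neighbours: 1, 6.
Then their neighbours: 2, 5.
Then next layer: 7.
Then next layer: 4.
Every vertex is now reached.

1, 2, 3, 4, 5, 6, 7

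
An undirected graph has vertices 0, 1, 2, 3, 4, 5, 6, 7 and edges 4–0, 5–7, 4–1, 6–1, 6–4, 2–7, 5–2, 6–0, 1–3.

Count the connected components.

2

From 0: component {0, 1, 3, 4, 6}.
From 2: component {2, 5, 7}.
That's 2 components.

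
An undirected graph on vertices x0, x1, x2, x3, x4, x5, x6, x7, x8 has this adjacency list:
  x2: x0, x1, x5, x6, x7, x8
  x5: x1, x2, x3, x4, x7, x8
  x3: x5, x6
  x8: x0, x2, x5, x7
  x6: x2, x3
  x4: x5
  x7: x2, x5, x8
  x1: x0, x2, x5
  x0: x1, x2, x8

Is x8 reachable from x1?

Yes

Explore from x1.
Distance 1: reach x0, x2, x5.
Distance 2: reach x3, x4, x6, x7, x8.
Found x8.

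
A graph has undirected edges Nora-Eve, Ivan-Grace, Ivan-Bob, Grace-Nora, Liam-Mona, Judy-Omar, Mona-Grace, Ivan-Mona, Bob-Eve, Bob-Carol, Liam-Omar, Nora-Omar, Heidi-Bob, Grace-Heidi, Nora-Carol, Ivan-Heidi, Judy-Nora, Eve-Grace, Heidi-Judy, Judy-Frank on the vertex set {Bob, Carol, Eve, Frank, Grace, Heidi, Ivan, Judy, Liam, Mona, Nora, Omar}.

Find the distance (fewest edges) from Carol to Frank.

Distance 0: Carol.
Distance 1: Bob, Nora.
Distance 2: Eve, Grace, Heidi, Ivan, Judy, Omar.
Distance 3: Frank, Liam, Mona — contains Frank.

3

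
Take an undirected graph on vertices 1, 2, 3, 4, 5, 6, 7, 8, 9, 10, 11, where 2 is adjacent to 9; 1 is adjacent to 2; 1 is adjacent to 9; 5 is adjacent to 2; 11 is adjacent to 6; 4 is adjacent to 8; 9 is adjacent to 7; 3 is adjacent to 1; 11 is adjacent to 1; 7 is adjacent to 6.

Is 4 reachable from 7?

No

Explore from 7.
Distance 1: reach 6, 9.
Distance 2: reach 1, 2, 11.
Distance 3: reach 3, 5.
The search is exhausted without reaching 4; it lies in a different component.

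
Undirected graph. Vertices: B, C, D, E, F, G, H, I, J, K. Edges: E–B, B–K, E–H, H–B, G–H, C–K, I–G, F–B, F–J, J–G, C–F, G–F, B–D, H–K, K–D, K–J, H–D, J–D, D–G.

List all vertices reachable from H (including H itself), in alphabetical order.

Start at H.
Its neighbours: B, D, E, G, K.
Then their neighbours: C, F, I, J.
Every vertex is now reached.

B, C, D, E, F, G, H, I, J, K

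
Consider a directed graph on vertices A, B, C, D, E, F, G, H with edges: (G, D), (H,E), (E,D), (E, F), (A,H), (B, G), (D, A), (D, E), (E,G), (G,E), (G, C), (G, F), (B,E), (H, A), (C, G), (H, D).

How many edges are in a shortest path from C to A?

3

Distance 0: C.
Distance 1: G.
Distance 2: D, E, F.
Distance 3: A — contains A.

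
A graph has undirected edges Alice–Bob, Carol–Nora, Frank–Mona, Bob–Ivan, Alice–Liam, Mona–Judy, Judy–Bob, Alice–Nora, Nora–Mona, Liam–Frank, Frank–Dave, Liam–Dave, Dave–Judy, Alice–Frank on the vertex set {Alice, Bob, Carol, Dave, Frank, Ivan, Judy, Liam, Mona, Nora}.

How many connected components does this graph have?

From Alice: component {Alice, Bob, Carol, Dave, Frank, Ivan, Judy, Liam, Mona, Nora}.
That's 1 component.

1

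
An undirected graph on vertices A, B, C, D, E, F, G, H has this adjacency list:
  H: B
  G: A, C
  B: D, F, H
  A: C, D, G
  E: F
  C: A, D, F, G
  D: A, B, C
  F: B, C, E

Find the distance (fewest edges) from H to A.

3

Distance 0: H.
Distance 1: B.
Distance 2: D, F.
Distance 3: A, C, E — contains A.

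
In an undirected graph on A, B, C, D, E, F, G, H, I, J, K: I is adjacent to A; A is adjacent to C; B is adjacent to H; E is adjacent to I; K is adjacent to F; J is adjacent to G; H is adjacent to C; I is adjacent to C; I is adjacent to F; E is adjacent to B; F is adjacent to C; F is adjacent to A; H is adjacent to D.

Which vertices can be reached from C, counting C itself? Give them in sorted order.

A, B, C, D, E, F, H, I, K

Start at C.
Its neighbours: A, F, H, I.
Then their neighbours: B, D, E, K.
Nothing further is reachable.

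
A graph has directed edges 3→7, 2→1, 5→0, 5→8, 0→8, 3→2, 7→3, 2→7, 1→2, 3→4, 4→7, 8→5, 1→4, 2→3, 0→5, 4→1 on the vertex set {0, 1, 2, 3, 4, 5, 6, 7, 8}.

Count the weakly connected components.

3

From 0: component {0, 5, 8}.
From 1: component {1, 2, 3, 4, 7}.
From 6: component {6}.
That's 3 components.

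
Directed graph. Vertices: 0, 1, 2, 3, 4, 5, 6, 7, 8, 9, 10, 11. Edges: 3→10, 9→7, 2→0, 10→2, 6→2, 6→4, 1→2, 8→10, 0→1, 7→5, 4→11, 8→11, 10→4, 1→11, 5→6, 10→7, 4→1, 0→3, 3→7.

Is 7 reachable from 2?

Explore from 2.
Distance 1: reach 0.
Distance 2: reach 1, 3.
Distance 3: reach 7, 10, 11.
Found 7.

Yes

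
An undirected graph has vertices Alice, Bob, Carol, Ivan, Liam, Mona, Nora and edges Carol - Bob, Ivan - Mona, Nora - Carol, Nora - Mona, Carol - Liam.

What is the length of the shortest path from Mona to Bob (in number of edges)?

3

Distance 0: Mona.
Distance 1: Ivan, Nora.
Distance 2: Carol.
Distance 3: Bob, Liam — contains Bob.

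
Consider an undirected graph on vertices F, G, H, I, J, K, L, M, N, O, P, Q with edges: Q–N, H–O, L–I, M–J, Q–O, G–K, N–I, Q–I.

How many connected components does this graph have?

From F: component {F}.
From G: component {G, K}.
From H: component {H, I, L, N, O, Q}.
From J: component {J, M}.
From P: component {P}.
That's 5 components.

5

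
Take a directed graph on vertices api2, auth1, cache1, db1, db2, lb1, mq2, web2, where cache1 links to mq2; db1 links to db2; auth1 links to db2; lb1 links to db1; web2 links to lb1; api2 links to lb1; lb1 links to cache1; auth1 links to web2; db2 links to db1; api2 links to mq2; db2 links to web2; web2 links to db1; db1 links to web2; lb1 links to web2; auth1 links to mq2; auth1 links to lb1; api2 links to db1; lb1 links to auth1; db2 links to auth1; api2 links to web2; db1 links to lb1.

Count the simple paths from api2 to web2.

15

api2→db1→db2→auth1→lb1→web2
api2→db1→db2→auth1→web2
api2→db1→db2→web2
api2→db1→lb1→auth1→db2→web2
api2→db1→lb1→auth1→web2
api2→db1→lb1→web2
api2→db1→web2
api2→lb1→auth1→db2→db1→web2
api2→lb1→auth1→db2→web2
api2→lb1→auth1→web2
api2→lb1→db1→db2→auth1→web2
api2→lb1→db1→db2→web2
api2→lb1→db1→web2
api2→lb1→web2
api2→web2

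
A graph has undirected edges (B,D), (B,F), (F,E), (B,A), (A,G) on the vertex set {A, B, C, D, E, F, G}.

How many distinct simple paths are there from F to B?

1

F–B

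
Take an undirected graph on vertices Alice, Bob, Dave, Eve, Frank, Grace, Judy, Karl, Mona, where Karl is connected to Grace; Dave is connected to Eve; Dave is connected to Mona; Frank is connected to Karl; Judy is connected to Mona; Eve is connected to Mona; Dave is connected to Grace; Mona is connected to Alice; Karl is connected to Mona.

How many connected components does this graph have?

2

From Alice: component {Alice, Dave, Eve, Frank, Grace, Judy, Karl, Mona}.
From Bob: component {Bob}.
That's 2 components.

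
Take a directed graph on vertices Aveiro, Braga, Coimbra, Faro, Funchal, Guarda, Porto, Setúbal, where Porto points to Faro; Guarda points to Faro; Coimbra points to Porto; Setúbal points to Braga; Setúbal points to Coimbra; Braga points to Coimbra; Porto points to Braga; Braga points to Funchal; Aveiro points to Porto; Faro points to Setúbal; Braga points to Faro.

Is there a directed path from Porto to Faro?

Explore from Porto.
Distance 1: reach Braga, Faro.
Found Faro.

Yes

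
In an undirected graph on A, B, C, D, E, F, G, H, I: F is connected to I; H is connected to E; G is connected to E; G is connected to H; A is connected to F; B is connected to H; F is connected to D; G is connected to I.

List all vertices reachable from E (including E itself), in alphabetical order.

A, B, D, E, F, G, H, I

Start at E.
Its neighbours: G, H.
Then their neighbours: B, I.
Then next layer: F.
Then next layer: A, D.
Nothing further is reachable.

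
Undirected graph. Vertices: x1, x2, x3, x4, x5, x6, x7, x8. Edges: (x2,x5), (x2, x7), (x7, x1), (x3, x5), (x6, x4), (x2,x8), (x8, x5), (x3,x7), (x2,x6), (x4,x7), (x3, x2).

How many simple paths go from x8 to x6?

x8–x2–x3–x7–x4–x6
x8–x2–x5–x3–x7–x4–x6
x8–x2–x6
x8–x2–x7–x4–x6
x8–x5–x2–x3–x7–x4–x6
x8–x5–x2–x6
x8–x5–x2–x7–x4–x6
x8–x5–x3–x2–x6
x8–x5–x3–x2–x7–x4–x6
x8–x5–x3–x7–x2–x6
x8–x5–x3–x7–x4–x6

11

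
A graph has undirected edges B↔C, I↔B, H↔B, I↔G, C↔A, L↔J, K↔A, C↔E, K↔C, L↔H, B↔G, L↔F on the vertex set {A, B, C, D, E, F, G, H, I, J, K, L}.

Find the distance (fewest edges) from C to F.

Distance 0: C.
Distance 1: A, B, E, K.
Distance 2: G, H, I.
Distance 3: L.
Distance 4: F, J — contains F.

4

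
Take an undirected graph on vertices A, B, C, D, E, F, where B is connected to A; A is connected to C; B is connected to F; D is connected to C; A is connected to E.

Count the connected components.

1

From A: component {A, B, C, D, E, F}.
That's 1 component.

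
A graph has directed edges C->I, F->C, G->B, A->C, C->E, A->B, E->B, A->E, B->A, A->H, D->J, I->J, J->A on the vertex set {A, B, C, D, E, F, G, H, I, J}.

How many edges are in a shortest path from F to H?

5

Distance 0: F.
Distance 1: C.
Distance 2: E, I.
Distance 3: B, J.
Distance 4: A.
Distance 5: H — contains H.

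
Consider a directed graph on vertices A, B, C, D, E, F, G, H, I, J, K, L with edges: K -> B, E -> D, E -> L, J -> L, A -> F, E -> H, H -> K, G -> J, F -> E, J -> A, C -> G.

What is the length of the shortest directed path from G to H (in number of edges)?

Distance 0: G.
Distance 1: J.
Distance 2: A, L.
Distance 3: F.
Distance 4: E.
Distance 5: D, H — contains H.

5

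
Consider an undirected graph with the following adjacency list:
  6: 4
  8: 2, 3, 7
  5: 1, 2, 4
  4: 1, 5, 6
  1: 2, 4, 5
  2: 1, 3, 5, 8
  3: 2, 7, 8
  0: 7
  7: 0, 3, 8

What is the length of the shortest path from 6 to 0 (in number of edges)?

Distance 0: 6.
Distance 1: 4.
Distance 2: 1, 5.
Distance 3: 2.
Distance 4: 3, 8.
Distance 5: 7.
Distance 6: 0 — contains 0.

6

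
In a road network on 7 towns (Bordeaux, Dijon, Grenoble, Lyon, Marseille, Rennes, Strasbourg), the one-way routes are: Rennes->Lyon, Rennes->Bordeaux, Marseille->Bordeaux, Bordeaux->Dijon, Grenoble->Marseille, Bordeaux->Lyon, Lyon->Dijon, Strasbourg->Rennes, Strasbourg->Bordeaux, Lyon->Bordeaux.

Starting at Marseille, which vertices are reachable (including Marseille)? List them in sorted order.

Bordeaux, Dijon, Lyon, Marseille

Start at Marseille.
Its neighbours: Bordeaux.
Then their neighbours: Dijon, Lyon.
Nothing further is reachable.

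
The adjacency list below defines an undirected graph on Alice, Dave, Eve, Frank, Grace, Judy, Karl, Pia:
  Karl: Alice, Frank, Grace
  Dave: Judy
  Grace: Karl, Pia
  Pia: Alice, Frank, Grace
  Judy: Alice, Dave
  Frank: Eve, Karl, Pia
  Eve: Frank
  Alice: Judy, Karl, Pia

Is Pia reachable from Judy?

Yes

Explore from Judy.
Distance 1: reach Alice, Dave.
Distance 2: reach Karl, Pia.
Found Pia.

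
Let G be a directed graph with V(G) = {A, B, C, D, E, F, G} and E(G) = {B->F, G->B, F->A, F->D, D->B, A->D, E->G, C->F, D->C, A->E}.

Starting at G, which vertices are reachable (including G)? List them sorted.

Start at G.
Its neighbours: B.
Then their neighbours: F.
Then next layer: A, D.
Then next layer: C, E.
Every vertex is now reached.

A, B, C, D, E, F, G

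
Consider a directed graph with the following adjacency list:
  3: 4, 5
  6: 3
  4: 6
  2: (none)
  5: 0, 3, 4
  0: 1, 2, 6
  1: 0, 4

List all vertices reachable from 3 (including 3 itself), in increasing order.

0, 1, 2, 3, 4, 5, 6

Start at 3.
Its neighbours: 4, 5.
Then their neighbours: 0, 6.
Then next layer: 1, 2.
Every vertex is now reached.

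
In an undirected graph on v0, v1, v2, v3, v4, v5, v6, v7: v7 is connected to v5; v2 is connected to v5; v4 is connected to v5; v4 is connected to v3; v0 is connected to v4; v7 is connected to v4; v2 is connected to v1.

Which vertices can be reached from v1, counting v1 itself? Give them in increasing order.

Start at v1.
Its neighbours: v2.
Then their neighbours: v5.
Then next layer: v4, v7.
Then next layer: v0, v3.
Nothing further is reachable.

v0, v1, v2, v3, v4, v5, v7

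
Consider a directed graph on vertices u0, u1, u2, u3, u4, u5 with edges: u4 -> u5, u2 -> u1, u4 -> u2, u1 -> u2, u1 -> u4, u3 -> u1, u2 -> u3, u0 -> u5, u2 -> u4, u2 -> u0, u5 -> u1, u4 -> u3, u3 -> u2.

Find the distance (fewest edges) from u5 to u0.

3

Distance 0: u5.
Distance 1: u1.
Distance 2: u2, u4.
Distance 3: u0, u3 — contains u0.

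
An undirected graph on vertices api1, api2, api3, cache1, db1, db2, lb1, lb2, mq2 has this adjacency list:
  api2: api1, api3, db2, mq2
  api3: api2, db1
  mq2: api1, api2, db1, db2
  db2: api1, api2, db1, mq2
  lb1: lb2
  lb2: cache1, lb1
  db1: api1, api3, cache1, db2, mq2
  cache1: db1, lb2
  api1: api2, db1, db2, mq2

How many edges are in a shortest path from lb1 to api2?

Distance 0: lb1.
Distance 1: lb2.
Distance 2: cache1.
Distance 3: db1.
Distance 4: api1, api3, db2, mq2.
Distance 5: api2 — contains api2.

5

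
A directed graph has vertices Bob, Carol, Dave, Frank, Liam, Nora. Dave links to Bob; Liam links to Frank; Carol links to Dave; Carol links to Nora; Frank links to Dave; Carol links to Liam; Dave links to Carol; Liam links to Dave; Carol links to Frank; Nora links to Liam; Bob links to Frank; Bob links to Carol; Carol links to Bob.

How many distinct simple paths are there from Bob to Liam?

Bob→Carol→Liam
Bob→Carol→Nora→Liam
Bob→Frank→Dave→Carol→Liam
Bob→Frank→Dave→Carol→Nora→Liam

4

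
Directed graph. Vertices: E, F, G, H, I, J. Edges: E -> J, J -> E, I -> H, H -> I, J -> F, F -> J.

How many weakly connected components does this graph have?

From E: component {E, F, J}.
From G: component {G}.
From H: component {H, I}.
That's 3 components.

3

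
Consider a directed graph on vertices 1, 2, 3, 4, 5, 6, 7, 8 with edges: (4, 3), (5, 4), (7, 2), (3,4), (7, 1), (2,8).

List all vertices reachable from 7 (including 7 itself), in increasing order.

1, 2, 7, 8

Start at 7.
Its neighbours: 1, 2.
Then their neighbours: 8.
Nothing further is reachable.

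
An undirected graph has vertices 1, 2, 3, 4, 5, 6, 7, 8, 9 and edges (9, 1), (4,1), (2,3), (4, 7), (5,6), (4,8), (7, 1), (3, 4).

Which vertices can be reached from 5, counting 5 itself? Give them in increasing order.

Start at 5.
Its neighbours: 6.
Nothing further is reachable.

5, 6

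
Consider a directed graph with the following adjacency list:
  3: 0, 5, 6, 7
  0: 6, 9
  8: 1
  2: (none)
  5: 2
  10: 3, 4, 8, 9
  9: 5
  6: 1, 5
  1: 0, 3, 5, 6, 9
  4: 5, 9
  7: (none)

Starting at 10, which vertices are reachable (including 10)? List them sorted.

Start at 10.
Its neighbours: 3, 4, 8, 9.
Then their neighbours: 0, 1, 5, 6, 7.
Then next layer: 2.
Every vertex is now reached.

0, 1, 2, 3, 4, 5, 6, 7, 8, 9, 10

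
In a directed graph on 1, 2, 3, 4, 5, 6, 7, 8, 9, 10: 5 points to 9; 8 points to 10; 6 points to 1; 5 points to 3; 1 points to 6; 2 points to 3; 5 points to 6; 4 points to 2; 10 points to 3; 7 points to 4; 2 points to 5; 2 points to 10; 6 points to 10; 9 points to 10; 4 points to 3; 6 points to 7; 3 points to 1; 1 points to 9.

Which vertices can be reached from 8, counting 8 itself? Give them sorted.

Start at 8.
Its neighbours: 10.
Then their neighbours: 3.
Then next layer: 1.
Then next layer: 6, 9.
Then next layer: 7.
Then next layer: 4.
Then next layer: 2.
Then next layer: 5.
Every vertex is now reached.

1, 2, 3, 4, 5, 6, 7, 8, 9, 10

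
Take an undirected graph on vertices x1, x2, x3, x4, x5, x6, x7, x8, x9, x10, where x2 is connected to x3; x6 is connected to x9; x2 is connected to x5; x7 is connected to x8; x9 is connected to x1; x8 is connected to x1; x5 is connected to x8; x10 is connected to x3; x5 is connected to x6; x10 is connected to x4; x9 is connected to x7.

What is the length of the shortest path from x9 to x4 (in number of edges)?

6

Distance 0: x9.
Distance 1: x1, x6, x7.
Distance 2: x5, x8.
Distance 3: x2.
Distance 4: x3.
Distance 5: x10.
Distance 6: x4 — contains x4.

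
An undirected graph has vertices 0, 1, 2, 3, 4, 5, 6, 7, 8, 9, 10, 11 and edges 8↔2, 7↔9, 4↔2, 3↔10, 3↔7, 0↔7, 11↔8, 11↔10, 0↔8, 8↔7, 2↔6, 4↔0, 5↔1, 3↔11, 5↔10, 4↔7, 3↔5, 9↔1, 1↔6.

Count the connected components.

From 0: component {0, 1, 2, 3, 4, 5, 6, 7, 8, 9, 10, 11}.
That's 1 component.

1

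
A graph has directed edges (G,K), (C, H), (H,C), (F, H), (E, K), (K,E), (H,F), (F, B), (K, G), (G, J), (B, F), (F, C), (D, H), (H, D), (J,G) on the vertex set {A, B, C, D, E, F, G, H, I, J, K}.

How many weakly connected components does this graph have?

4

From A: component {A}.
From B: component {B, C, D, F, H}.
From E: component {E, G, J, K}.
From I: component {I}.
That's 4 components.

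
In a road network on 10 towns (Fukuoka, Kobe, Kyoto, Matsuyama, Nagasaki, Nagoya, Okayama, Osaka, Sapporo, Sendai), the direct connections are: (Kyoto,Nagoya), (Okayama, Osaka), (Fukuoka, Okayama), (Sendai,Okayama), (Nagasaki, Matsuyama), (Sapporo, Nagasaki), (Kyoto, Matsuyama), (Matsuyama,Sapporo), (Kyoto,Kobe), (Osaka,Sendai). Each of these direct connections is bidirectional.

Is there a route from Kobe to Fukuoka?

No

Explore from Kobe.
Distance 1: reach Kyoto.
Distance 2: reach Matsuyama, Nagoya.
Distance 3: reach Nagasaki, Sapporo.
The search is exhausted without reaching Fukuoka; it lies in a different component.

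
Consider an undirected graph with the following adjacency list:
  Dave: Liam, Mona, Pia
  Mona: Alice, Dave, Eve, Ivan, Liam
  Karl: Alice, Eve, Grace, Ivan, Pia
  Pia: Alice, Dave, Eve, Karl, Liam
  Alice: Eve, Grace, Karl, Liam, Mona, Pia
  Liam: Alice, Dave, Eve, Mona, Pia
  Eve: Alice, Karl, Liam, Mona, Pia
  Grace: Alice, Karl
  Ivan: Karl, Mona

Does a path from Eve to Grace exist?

Yes

Explore from Eve.
Distance 1: reach Alice, Karl, Liam, Mona, Pia.
Distance 2: reach Dave, Grace, Ivan.
Found Grace.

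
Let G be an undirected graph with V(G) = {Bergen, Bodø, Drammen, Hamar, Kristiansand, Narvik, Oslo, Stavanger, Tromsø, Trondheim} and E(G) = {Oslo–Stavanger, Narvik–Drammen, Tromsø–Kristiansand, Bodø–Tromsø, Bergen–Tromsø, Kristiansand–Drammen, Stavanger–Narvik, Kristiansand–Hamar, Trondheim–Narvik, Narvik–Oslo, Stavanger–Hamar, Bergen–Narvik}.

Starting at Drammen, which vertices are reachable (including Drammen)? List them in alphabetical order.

Bergen, Bodø, Drammen, Hamar, Kristiansand, Narvik, Oslo, Stavanger, Tromsø, Trondheim

Start at Drammen.
Its neighbours: Kristiansand, Narvik.
Then their neighbours: Bergen, Hamar, Oslo, Stavanger, Tromsø, Trondheim.
Then next layer: Bodø.
Every vertex is now reached.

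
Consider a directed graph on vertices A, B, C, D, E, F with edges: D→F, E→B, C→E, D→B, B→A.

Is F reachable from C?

Explore from C.
Distance 1: reach E.
Distance 2: reach B.
Distance 3: reach A.
The search from C is exhausted; no directed path reaches F.

No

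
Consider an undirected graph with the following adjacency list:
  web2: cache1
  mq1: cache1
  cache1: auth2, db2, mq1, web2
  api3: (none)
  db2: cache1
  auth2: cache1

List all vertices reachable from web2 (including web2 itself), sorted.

auth2, cache1, db2, mq1, web2

Start at web2.
Its neighbours: cache1.
Then their neighbours: auth2, db2, mq1.
Nothing further is reachable.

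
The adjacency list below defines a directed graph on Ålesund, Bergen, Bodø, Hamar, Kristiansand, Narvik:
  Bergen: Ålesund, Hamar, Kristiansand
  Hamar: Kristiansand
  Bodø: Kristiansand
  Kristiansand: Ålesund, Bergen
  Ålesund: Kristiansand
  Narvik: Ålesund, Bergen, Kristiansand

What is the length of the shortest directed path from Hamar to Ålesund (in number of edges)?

2

Distance 0: Hamar.
Distance 1: Kristiansand.
Distance 2: Ålesund, Bergen — contains Ålesund.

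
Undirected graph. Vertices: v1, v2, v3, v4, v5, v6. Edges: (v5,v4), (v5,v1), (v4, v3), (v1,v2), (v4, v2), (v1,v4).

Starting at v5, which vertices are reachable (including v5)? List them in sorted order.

Start at v5.
Its neighbours: v1, v4.
Then their neighbours: v2, v3.
Nothing further is reachable.

v1, v2, v3, v4, v5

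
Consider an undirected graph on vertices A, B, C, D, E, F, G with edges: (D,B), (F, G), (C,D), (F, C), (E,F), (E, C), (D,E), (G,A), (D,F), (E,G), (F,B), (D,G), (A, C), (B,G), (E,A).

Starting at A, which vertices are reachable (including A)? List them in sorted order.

Start at A.
Its neighbours: C, E, G.
Then their neighbours: B, D, F.
Every vertex is now reached.

A, B, C, D, E, F, G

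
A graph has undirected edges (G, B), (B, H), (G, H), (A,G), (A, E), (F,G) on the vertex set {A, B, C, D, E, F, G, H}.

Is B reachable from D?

D has no edges, so nothing is reachable from it.

No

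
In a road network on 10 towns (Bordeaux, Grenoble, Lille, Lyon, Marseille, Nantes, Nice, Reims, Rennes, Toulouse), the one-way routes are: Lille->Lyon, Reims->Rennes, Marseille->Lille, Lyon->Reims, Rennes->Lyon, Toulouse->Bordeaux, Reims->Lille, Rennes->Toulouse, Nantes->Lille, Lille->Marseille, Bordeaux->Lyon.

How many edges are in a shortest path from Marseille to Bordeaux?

6

Distance 0: Marseille.
Distance 1: Lille.
Distance 2: Lyon.
Distance 3: Reims.
Distance 4: Rennes.
Distance 5: Toulouse.
Distance 6: Bordeaux — contains Bordeaux.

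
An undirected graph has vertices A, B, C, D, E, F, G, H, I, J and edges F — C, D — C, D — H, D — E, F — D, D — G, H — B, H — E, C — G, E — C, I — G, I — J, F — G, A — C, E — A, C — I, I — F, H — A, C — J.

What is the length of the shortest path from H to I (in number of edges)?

Distance 0: H.
Distance 1: A, B, D, E.
Distance 2: C, F, G.
Distance 3: I, J — contains I.

3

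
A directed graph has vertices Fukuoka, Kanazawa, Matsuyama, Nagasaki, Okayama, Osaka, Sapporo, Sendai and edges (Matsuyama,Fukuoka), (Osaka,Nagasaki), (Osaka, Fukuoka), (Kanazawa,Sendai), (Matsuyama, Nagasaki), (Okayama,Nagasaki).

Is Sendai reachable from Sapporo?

No

Sapporo has no outgoing edges, so nothing is reachable from it.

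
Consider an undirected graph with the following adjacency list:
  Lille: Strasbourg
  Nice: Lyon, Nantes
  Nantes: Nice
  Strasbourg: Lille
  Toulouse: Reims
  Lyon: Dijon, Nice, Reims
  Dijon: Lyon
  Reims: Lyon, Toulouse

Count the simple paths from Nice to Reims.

Nice–Lyon–Reims

1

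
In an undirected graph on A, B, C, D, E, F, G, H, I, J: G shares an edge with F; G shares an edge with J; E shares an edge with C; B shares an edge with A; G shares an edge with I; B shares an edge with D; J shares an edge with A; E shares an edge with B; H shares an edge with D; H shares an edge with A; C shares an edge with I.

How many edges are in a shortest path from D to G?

4

Distance 0: D.
Distance 1: B, H.
Distance 2: A, E.
Distance 3: C, J.
Distance 4: G, I — contains G.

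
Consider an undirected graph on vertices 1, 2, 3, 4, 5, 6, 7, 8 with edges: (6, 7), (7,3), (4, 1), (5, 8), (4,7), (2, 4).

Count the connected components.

From 1: component {1, 2, 3, 4, 6, 7}.
From 5: component {5, 8}.
That's 2 components.

2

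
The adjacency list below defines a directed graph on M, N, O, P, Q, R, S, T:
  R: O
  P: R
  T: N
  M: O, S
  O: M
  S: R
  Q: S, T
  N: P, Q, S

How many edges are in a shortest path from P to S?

Distance 0: P.
Distance 1: R.
Distance 2: O.
Distance 3: M.
Distance 4: S — contains S.

4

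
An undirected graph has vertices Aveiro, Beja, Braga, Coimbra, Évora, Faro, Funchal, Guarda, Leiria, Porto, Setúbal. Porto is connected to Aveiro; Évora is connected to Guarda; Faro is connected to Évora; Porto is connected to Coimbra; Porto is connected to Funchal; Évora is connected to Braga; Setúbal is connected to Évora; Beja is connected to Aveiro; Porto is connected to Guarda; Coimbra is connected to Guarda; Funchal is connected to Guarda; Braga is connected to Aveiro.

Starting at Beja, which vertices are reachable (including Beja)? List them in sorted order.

Start at Beja.
Its neighbours: Aveiro.
Then their neighbours: Braga, Porto.
Then next layer: Coimbra, Évora, Funchal, Guarda.
Then next layer: Faro, Setúbal.
Nothing further is reachable.

Aveiro, Beja, Braga, Coimbra, Évora, Faro, Funchal, Guarda, Porto, Setúbal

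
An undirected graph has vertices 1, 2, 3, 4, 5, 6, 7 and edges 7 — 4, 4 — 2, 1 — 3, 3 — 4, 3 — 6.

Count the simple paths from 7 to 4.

1

7–4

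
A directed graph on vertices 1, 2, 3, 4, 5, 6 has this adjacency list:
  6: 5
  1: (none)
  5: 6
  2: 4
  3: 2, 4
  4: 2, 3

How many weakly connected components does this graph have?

From 1: component {1}.
From 2: component {2, 3, 4}.
From 5: component {5, 6}.
That's 3 components.

3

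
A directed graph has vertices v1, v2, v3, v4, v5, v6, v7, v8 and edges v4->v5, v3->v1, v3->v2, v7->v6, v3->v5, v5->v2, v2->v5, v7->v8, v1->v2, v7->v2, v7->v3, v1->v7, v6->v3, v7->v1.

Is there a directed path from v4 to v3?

Explore from v4.
Distance 1: reach v5.
Distance 2: reach v2.
The search from v4 is exhausted; no directed path reaches v3.

No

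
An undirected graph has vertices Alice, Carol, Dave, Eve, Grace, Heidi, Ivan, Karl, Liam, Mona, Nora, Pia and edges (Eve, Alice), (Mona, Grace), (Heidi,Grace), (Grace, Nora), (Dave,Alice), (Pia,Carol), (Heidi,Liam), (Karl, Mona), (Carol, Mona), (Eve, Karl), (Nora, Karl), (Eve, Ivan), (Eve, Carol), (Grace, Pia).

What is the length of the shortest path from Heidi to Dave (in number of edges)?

6

Distance 0: Heidi.
Distance 1: Grace, Liam.
Distance 2: Mona, Nora, Pia.
Distance 3: Carol, Karl.
Distance 4: Eve.
Distance 5: Alice, Ivan.
Distance 6: Dave — contains Dave.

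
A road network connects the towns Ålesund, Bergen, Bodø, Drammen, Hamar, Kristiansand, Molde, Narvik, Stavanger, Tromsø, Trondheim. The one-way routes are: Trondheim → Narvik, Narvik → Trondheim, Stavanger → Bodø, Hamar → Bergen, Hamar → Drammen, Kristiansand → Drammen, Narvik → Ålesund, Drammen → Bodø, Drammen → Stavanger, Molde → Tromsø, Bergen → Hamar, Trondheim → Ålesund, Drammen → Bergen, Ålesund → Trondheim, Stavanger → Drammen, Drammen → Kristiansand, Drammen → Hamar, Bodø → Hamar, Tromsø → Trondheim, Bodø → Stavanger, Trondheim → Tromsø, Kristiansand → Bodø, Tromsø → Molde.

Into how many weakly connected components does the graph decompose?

From Ålesund: component {Ålesund, Molde, Narvik, Tromsø, Trondheim}.
From Bergen: component {Bergen, Bodø, Drammen, Hamar, Kristiansand, Stavanger}.
That's 2 components.

2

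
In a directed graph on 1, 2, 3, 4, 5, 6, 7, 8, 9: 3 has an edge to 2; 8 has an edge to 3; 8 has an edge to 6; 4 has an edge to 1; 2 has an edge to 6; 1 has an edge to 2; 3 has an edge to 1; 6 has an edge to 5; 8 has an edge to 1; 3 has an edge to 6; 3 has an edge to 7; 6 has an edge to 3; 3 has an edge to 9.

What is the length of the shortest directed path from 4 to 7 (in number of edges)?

Distance 0: 4.
Distance 1: 1.
Distance 2: 2.
Distance 3: 6.
Distance 4: 3, 5.
Distance 5: 7, 9 — contains 7.

5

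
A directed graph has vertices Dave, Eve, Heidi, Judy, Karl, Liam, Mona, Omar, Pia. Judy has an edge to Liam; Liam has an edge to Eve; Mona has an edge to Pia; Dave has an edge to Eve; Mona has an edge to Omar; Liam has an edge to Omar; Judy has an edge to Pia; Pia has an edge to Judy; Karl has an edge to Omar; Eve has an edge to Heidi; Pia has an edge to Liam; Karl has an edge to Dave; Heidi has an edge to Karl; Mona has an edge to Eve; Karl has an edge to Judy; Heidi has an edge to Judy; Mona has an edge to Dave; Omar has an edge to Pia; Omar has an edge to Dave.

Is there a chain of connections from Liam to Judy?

Explore from Liam.
Distance 1: reach Eve, Omar.
Distance 2: reach Dave, Heidi, Pia.
Distance 3: reach Judy, Karl.
Found Judy.

Yes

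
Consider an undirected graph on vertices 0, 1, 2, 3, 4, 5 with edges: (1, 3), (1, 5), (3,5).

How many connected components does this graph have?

From 0: component {0}.
From 1: component {1, 3, 5}.
From 2: component {2}.
From 4: component {4}.
That's 4 components.

4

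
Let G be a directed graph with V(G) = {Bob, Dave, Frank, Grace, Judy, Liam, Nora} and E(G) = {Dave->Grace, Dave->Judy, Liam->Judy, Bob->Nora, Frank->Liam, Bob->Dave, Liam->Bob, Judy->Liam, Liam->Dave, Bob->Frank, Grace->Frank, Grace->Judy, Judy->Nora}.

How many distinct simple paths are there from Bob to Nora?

7

Bob→Dave→Grace→Frank→Liam→Judy→Nora
Bob→Dave→Grace→Judy→Nora
Bob→Dave→Judy→Nora
Bob→Frank→Liam→Dave→Grace→Judy→Nora
Bob→Frank→Liam→Dave→Judy→Nora
Bob→Frank→Liam→Judy→Nora
Bob→Nora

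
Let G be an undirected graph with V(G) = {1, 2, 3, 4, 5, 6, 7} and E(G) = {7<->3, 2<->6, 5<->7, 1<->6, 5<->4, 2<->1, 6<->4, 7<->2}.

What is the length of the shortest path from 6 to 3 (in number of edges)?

3

Distance 0: 6.
Distance 1: 1, 2, 4.
Distance 2: 5, 7.
Distance 3: 3 — contains 3.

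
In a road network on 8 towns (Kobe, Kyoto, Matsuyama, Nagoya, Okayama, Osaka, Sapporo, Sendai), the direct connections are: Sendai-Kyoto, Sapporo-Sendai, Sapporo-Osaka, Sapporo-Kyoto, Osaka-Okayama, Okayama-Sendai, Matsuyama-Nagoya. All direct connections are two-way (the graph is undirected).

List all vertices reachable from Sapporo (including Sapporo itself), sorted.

Start at Sapporo.
Its neighbours: Kyoto, Osaka, Sendai.
Then their neighbours: Okayama.
Nothing further is reachable.

Kyoto, Okayama, Osaka, Sapporo, Sendai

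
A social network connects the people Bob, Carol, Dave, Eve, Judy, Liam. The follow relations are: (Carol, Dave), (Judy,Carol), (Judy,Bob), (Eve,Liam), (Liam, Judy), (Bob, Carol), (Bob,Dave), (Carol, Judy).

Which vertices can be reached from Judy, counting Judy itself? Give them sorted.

Bob, Carol, Dave, Judy

Start at Judy.
Its neighbours: Bob, Carol.
Then their neighbours: Dave.
Nothing further is reachable.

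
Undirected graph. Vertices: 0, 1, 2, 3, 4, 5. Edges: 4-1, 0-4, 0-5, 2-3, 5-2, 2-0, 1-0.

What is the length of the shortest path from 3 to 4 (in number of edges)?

Distance 0: 3.
Distance 1: 2.
Distance 2: 0, 5.
Distance 3: 1, 4 — contains 4.

3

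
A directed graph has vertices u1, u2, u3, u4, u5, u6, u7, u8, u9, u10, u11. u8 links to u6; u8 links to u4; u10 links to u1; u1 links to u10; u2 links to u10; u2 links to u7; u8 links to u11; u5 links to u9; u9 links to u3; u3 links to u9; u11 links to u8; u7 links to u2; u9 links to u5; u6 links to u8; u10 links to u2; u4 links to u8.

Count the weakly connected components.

3

From u1: component {u1, u2, u7, u10}.
From u3: component {u3, u5, u9}.
From u4: component {u4, u6, u8, u11}.
That's 3 components.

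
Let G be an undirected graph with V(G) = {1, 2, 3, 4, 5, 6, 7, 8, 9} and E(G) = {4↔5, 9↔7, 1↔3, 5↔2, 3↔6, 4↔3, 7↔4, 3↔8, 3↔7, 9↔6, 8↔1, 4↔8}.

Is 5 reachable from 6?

Yes

Explore from 6.
Distance 1: reach 3, 9.
Distance 2: reach 1, 4, 7, 8.
Distance 3: reach 5.
Found 5.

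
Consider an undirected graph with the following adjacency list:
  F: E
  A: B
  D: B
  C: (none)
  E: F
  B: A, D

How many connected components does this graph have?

3

From A: component {A, B, D}.
From C: component {C}.
From E: component {E, F}.
That's 3 components.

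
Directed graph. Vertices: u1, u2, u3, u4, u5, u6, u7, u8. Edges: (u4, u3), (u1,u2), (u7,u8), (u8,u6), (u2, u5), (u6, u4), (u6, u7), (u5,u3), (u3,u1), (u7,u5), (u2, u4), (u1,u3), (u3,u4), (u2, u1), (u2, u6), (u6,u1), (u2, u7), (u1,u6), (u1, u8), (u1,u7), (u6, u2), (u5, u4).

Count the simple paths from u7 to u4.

17

u7→u5→u3→u1→u2→u4
u7→u5→u3→u1→u2→u6→u4
u7→u5→u3→u1→u6→u2→u4
u7→u5→u3→u1→u6→u4
u7→u5→u3→u1→u8→u6→u2→u4
u7→u5→u3→u1→u8→u6→u4
u7→u5→u3→u4
u7→u5→u4
... and 9 more.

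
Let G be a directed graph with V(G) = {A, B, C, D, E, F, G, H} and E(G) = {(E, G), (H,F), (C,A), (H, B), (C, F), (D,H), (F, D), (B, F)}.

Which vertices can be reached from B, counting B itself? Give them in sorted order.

Start at B.
Its neighbours: F.
Then their neighbours: D.
Then next layer: H.
Nothing further is reachable.

B, D, F, H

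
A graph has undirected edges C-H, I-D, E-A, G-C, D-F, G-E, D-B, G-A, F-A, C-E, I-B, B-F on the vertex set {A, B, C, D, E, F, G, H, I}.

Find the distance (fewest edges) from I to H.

Distance 0: I.
Distance 1: B, D.
Distance 2: F.
Distance 3: A.
Distance 4: E, G.
Distance 5: C.
Distance 6: H — contains H.

6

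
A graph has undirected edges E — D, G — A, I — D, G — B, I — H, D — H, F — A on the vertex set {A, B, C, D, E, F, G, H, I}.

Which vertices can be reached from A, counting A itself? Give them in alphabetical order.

A, B, F, G

Start at A.
Its neighbours: F, G.
Then their neighbours: B.
Nothing further is reachable.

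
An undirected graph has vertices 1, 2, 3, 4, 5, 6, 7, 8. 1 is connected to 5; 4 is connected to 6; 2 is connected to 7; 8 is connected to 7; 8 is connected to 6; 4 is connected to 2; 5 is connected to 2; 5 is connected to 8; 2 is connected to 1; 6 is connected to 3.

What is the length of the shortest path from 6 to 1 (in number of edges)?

3

Distance 0: 6.
Distance 1: 3, 4, 8.
Distance 2: 2, 5, 7.
Distance 3: 1 — contains 1.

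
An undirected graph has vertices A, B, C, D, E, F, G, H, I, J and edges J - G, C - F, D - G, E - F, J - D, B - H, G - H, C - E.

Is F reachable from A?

No

A has no edges, so nothing is reachable from it.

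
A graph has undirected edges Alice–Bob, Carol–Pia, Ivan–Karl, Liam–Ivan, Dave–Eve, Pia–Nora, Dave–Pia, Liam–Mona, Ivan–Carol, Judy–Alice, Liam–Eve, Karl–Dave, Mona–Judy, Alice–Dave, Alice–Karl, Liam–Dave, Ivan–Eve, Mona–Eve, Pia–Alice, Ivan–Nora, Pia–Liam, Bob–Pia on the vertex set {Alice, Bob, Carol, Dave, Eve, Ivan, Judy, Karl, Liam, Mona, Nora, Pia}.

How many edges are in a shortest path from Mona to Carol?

Distance 0: Mona.
Distance 1: Eve, Judy, Liam.
Distance 2: Alice, Dave, Ivan, Pia.
Distance 3: Bob, Carol, Karl, Nora — contains Carol.

3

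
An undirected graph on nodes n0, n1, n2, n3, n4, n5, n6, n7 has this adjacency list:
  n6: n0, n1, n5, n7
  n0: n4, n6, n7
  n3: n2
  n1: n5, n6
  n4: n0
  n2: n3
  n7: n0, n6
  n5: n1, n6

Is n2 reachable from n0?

No

Explore from n0.
Distance 1: reach n4, n6, n7.
Distance 2: reach n1, n5.
The search is exhausted without reaching n2; it lies in a different component.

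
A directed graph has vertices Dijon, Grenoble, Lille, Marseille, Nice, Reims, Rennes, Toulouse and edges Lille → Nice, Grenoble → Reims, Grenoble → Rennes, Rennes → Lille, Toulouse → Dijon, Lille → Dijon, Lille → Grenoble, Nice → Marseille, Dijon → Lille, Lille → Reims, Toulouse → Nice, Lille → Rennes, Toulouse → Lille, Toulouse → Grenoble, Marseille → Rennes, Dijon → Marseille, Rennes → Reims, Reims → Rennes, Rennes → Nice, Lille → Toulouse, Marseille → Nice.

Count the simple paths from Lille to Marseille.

10

Lille→Dijon→Marseille
Lille→Grenoble→Reims→Rennes→Nice→Marseille
Lille→Grenoble→Rennes→Nice→Marseille
Lille→Nice→Marseille
Lille→Reims→Rennes→Nice→Marseille
Lille→Rennes→Nice→Marseille
Lille→Toulouse→Dijon→Marseille
Lille→Toulouse→Grenoble→Reims→Rennes→Nice→Marseille
Lille→Toulouse→Grenoble→Rennes→Nice→Marseille
Lille→Toulouse→Nice→Marseille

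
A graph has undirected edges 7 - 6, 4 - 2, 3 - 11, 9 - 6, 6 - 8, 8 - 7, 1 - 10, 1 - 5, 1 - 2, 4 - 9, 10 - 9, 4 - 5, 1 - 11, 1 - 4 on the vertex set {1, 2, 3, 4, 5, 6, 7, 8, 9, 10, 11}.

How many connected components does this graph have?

From 1: component {1, 2, 3, 4, 5, 6, 7, 8, 9, 10, 11}.
That's 1 component.

1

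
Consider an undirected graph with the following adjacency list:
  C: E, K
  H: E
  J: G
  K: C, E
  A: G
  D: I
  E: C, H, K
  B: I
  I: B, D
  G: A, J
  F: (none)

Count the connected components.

From A: component {A, G, J}.
From B: component {B, D, I}.
From C: component {C, E, H, K}.
From F: component {F}.
That's 4 components.

4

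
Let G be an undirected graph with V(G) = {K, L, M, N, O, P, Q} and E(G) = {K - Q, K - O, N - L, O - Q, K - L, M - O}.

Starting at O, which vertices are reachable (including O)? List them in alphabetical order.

Start at O.
Its neighbours: K, M, Q.
Then their neighbours: L.
Then next layer: N.
Nothing further is reachable.

K, L, M, N, O, Q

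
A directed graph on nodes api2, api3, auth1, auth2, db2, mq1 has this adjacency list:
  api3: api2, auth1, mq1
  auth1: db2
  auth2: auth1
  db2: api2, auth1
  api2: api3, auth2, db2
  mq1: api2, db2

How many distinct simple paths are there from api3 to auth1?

api3→api2→auth2→auth1
api3→api2→db2→auth1
api3→auth1
api3→mq1→api2→auth2→auth1
api3→mq1→api2→db2→auth1
api3→mq1→db2→api2→auth2→auth1
api3→mq1→db2→auth1

7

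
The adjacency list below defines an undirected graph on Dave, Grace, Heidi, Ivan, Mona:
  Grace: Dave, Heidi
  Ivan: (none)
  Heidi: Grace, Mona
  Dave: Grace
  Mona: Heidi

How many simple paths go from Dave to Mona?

1

Dave–Grace–Heidi–Mona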